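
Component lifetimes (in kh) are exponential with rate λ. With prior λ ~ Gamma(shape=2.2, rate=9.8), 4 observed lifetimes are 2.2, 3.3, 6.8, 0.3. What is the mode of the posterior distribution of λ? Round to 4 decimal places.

Σ times = 12.6. Posterior: Gamma(shape = 2.2+4 = 6.2, rate = 9.8+12.6 = 22.4).
Mode = (α−1)/β = 5.2/22.4 = 0.2321.
Mean = α/β = 6.2/22.4 = 0.2768.
This is the posterior mode — the MAP estimate.

0.2321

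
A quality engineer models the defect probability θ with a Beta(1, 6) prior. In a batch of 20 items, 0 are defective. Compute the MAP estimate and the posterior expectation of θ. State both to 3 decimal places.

MAP: 0.000. Posterior mean: 0.037.

Posterior: Beta(1+0, 6+20) = Beta(1, 26).
Since α = 1 ≤ 1 and β > 1, the Beta density is monotone decreasing on [0,1]; the mode is at 0.
Mean = 1/(1+26) = 0.037.
Right-skewed posterior ⇒ mode < mean.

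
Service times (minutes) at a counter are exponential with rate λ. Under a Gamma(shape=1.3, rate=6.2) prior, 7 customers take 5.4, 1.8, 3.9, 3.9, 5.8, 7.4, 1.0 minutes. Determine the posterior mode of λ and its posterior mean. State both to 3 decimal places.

MAP = 0.206, posterior mean = 0.234

Σ times = 29.2. Posterior: Gamma(shape = 1.3+7 = 8.3, rate = 6.2+29.2 = 35.4).
Mode = (α−1)/β = 7.3/35.4 = 0.206.
Mean = α/β = 8.3/35.4 = 0.234.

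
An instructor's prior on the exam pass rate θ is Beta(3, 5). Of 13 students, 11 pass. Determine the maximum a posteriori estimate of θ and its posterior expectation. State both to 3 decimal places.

Posterior: Beta(3+11, 5+2) = Beta(14, 7).
Mode = (14−1)/(14+7−2) = 13/19 = 0.684.
Mean = 14/(14+7) = 14/21 = 0.667.
Left-skewed posterior ⇒ mean < mode.

θ_MAP = 0.684, E[θ|data] = 0.667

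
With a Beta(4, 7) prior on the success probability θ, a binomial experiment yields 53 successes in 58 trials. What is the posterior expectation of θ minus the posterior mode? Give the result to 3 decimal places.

Posterior: Beta(4+53, 7+5) = Beta(57, 12).
Mode = (57−1)/(57+12−2) = 56/67 = 0.836.
Mean = 57/(57+12) = 57/69 = 0.826.
Difference = 0.826 − 0.836 = -0.010.
Left-skewed posterior ⇒ mean < mode.

-0.010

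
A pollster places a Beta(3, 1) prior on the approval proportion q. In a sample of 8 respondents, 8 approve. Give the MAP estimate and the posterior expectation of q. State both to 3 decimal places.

MAP estimate = 1.000, posterior expectation = 0.917

Posterior: Beta(3+8, 1+0) = Beta(11, 1).
Since β = 1 ≤ 1 and α > 1, the Beta density is monotone increasing on [0,1]; the mode is at 1.
Mean = 11/(11+1) = 0.917.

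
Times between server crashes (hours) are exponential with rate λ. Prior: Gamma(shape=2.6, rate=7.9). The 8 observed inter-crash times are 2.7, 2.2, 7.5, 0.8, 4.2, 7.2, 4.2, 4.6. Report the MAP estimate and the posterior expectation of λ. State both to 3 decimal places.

λ_MAP = 0.232, E[λ|data] = 0.257

Σ times = 33.4. Posterior: Gamma(shape = 2.6+8 = 10.6, rate = 7.9+33.4 = 41.3).
Mode = (α−1)/β = 9.6/41.3 = 0.232.
Mean = α/β = 10.6/41.3 = 0.257.
Right-skewed posterior ⇒ mode < mean.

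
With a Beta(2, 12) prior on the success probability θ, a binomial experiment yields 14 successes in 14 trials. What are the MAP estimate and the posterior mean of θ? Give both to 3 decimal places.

Posterior: Beta(2+14, 12+0) = Beta(16, 12).
Mode = (16−1)/(16+12−2) = 15/26 = 0.577.
Mean = 16/(16+12) = 16/28 = 0.571.

θ_MAP = 0.577, E[θ|data] = 0.571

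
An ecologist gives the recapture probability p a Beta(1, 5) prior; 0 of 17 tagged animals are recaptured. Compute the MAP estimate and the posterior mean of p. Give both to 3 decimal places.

Posterior: Beta(1+0, 5+17) = Beta(1, 22).
Since α = 1 ≤ 1 and β > 1, the Beta density is monotone decreasing on [0,1]; the mode is at 0.
Mean = 1/(1+22) = 0.043.
The posterior is right-skewed, so the mean exceeds the mode.

MAP = 0.000; posterior mean = 0.043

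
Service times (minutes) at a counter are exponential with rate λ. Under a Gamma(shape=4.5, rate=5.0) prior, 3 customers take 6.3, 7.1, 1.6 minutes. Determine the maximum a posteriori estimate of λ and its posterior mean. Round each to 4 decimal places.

Σ times = 15.0. Posterior: Gamma(shape = 4.5+3 = 7.5, rate = 5.0+15.0 = 20.0).
Mode = (α−1)/β = 6.5/20.0 = 0.3250.
Mean = α/β = 7.5/20.0 = 0.3750.
Mean > mode: the posterior has a right tail.

MAP = 0.3250, posterior mean = 0.3750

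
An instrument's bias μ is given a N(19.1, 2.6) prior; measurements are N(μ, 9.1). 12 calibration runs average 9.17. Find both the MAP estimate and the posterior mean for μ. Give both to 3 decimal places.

Posterior for μ is Normal. Precision-weighted mean: (1/2.6·19.1 + 12/9.1·9.17) / (1/2.6 + 12/9.1) = 11.412.
A Normal posterior is symmetric, so mode = mean.

MAP = 11.412; posterior mean = 11.412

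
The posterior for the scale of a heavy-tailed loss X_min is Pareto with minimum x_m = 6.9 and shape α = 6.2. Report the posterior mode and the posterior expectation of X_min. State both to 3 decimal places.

MAP = 6.900; posterior mean = 8.227

The Pareto density is strictly decreasing on [x_m, ∞), so the mode is x_m = 6.900.
Mean = α·x_m/(α−1) = 6.2·6.9/5.2 = 8.227.
The mean is pulled above the mode by the posterior's right skew.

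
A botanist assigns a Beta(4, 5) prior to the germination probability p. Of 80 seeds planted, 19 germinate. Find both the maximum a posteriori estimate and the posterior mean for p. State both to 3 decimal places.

Posterior: Beta(4+19, 5+61) = Beta(23, 66).
Mode = (23−1)/(23+66−2) = 22/87 = 0.253.
Mean = 23/(23+66) = 23/89 = 0.258.

p_MAP = 0.253, E[p|data] = 0.258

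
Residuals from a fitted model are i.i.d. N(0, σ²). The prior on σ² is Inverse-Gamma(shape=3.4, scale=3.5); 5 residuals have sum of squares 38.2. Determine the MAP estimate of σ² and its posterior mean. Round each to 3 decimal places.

Posterior: Inverse-Gamma(shape = 3.4+5/2 = 5.9, scale = 3.5+38.2/2 = 22.6).
Mode = β/(α+1) = 22.6/6.9 = 3.275.
Mean = β/(α−1) = 22.6/4.9 = 4.612.

MAP: 3.275. Posterior mean: 4.612.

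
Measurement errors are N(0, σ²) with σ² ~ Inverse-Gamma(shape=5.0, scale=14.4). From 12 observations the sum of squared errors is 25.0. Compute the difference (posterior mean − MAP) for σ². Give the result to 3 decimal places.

Posterior: Inverse-Gamma(shape = 5.0+12/2 = 11.0, scale = 14.4+25.0/2 = 26.9).
Mode = β/(α+1) = 26.9/12.0 = 2.242.
Mean = β/(α−1) = 26.9/10.0 = 2.690.
Difference = 2.690 − 2.242 = 0.448.

0.448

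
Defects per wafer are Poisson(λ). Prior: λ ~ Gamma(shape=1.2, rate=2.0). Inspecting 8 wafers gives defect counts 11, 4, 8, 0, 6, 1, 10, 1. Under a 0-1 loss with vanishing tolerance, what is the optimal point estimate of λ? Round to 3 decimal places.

Σ counts = 41. Posterior: Gamma(shape = 1.2+41 = 42.2, rate = 2.0+8 = 10.0).
Mode = (α−1)/β = 41.2/10.0 = 4.120.
Mean = α/β = 42.2/10.0 = 4.220.
This is the posterior mode — the MAP estimate.

4.120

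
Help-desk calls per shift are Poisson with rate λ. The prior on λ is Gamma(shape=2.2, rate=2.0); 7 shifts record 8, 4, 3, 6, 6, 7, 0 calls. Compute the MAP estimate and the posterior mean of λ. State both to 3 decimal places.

Σ counts = 34. Posterior: Gamma(shape = 2.2+34 = 36.2, rate = 2.0+7 = 9.0).
Mode = (α−1)/β = 35.2/9.0 = 3.911.
Mean = α/β = 36.2/9.0 = 4.022.
Mean > mode: the posterior has a right tail.

MAP = 3.911, posterior mean = 4.022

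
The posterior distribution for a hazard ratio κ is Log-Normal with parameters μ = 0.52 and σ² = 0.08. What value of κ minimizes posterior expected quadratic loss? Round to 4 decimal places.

1.7507

Mode = exp(μ − σ²) = exp(0.44) = 1.5527.
Mean = exp(μ + σ²/2) = exp(0.560) = 1.7507.
Quadratic loss ⇒ the optimal estimator is the posterior mean.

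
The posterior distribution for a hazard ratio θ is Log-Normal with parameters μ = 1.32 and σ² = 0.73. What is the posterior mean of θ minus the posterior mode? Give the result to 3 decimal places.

Mode = exp(μ − σ²) = exp(0.59) = 1.804.
Mean = exp(μ + σ²/2) = exp(1.685) = 5.392.
Difference = 5.392 − 1.804 = 3.588.

3.588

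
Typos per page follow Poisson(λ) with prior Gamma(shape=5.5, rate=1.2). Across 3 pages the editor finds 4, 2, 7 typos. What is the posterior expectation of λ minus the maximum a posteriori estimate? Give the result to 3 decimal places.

Σ counts = 13. Posterior: Gamma(shape = 5.5+13 = 18.5, rate = 1.2+3 = 4.2).
Mode = (α−1)/β = 17.5/4.2 = 4.167.
Mean = α/β = 18.5/4.2 = 4.405.
Difference = 4.405 − 4.167 = 0.238.

0.238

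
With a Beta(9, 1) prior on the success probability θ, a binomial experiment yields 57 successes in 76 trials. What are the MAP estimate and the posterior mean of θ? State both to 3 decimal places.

MAP estimate = 0.774, posterior mean = 0.767

Posterior: Beta(9+57, 1+19) = Beta(66, 20).
Mode = (66−1)/(66+20−2) = 65/84 = 0.774.
Mean = 66/(66+20) = 66/86 = 0.767.
The mean is pulled below the mode by the posterior's left skew.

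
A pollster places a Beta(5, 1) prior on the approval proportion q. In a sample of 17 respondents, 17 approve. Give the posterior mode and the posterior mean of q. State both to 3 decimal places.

Posterior: Beta(5+17, 1+0) = Beta(22, 1).
Since β = 1 ≤ 1 and α > 1, the Beta density is monotone increasing on [0,1]; the mode is at 1.
Mean = 22/(22+1) = 0.957.

MAP = 1.000; posterior mean = 0.957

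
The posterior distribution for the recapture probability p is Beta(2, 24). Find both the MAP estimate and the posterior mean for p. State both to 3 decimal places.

Mode = (2−1)/(2+24−2) = 1/24 = 0.042.
Mean = 2/(2+24) = 2/26 = 0.077.

MAP: 0.042. Posterior mean: 0.077.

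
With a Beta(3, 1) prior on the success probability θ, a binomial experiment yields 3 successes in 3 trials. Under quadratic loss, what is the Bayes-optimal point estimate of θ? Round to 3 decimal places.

Posterior: Beta(3+3, 1+0) = Beta(6, 1).
Since β = 1 ≤ 1 and α > 1, the Beta density is monotone increasing on [0,1]; the mode is at 1.
Mean = 6/(6+1) = 0.857.
Quadratic loss ⇒ the optimal estimator is the posterior mean.

0.857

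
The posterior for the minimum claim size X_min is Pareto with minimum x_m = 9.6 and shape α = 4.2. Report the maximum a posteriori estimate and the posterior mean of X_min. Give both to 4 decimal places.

The Pareto density is strictly decreasing on [x_m, ∞), so the mode is x_m = 9.6000.
Mean = α·x_m/(α−1) = 4.2·9.6/3.2 = 12.6000.
Right-skewed posterior ⇒ mode < mean.

MAP = 9.6000, posterior mean = 12.6000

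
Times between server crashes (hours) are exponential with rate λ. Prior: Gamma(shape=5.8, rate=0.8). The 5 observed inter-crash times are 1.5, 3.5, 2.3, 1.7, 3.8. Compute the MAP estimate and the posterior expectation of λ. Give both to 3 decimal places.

MAP: 0.721. Posterior mean: 0.794.

Σ times = 12.8. Posterior: Gamma(shape = 5.8+5 = 10.8, rate = 0.8+12.8 = 13.6).
Mode = (α−1)/β = 9.8/13.6 = 0.721.
Mean = α/β = 10.8/13.6 = 0.794.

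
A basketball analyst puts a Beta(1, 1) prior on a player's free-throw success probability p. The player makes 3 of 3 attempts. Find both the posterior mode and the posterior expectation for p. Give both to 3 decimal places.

Posterior: Beta(1+3, 1+0) = Beta(4, 1).
Since β = 1 ≤ 1 and α > 1, the Beta density is monotone increasing on [0,1]; the mode is at 1.
Mean = 4/(4+1) = 0.800.
The posterior is left-skewed, so the mode exceeds the mean.

MAP = 1.000; posterior mean = 0.800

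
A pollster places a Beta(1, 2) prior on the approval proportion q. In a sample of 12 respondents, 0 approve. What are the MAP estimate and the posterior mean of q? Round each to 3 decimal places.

MAP estimate = 0.000, posterior mean = 0.067

Posterior: Beta(1+0, 2+12) = Beta(1, 14).
Since α = 1 ≤ 1 and β > 1, the Beta density is monotone decreasing on [0,1]; the mode is at 0.
Mean = 1/(1+14) = 0.067.
The mean is pulled above the mode by the posterior's right skew.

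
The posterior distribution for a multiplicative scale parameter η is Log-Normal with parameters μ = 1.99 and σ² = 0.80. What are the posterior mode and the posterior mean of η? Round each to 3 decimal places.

Mode = exp(μ − σ²) = exp(1.19) = 3.287.
Mean = exp(μ + σ²/2) = exp(2.390) = 10.913.
The posterior is right-skewed, so the mean exceeds the mode.

MAP = 3.287, posterior mean = 10.913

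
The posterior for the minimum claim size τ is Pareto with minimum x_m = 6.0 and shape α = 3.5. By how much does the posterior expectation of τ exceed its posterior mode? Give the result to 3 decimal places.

2.400

The Pareto density is strictly decreasing on [x_m, ∞), so the mode is x_m = 6.000.
Mean = α·x_m/(α−1) = 3.5·6.0/2.5 = 8.400.
Difference = 8.400 − 6.000 = 2.400.
Mean > mode: the posterior has a right tail.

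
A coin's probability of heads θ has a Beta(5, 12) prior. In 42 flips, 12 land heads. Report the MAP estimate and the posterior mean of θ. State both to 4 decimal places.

Posterior: Beta(5+12, 12+30) = Beta(17, 42).
Mode = (17−1)/(17+42−2) = 16/57 = 0.2807.
Mean = 17/(17+42) = 17/59 = 0.2881.
Mean > mode: the posterior has a right tail.

MAP estimate = 0.2807, posterior mean = 0.2881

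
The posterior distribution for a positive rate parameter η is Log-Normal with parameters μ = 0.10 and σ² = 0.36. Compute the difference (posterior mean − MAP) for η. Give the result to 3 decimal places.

0.552

Mode = exp(μ − σ²) = exp(-0.26) = 0.771.
Mean = exp(μ + σ²/2) = exp(0.280) = 1.323.
Difference = 1.323 − 0.771 = 0.552.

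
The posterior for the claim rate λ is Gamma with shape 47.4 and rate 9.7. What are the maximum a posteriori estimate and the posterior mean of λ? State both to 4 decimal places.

Mode = (α−1)/β = 46.4/9.7 = 4.7835.
Mean = α/β = 47.4/9.7 = 4.8866.

MAP: 4.7835. Posterior mean: 4.8866.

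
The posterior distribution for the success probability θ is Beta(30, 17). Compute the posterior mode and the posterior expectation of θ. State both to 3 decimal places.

Mode = (30−1)/(30+17−2) = 29/45 = 0.644.
Mean = 30/(30+17) = 30/47 = 0.638.
The mean is pulled below the mode by the posterior's left skew.

MAP = 0.644, posterior mean = 0.638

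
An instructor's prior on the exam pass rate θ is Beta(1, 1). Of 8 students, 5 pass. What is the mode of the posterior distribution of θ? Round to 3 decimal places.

Posterior: Beta(1+5, 1+3) = Beta(6, 4).
Mode = (6−1)/(6+4−2) = 5/8 = 0.625.
With a flat prior the MAP equals the MLE, 5/8.
Mean = 6/(6+4) = 6/10 = 0.600.
This is the posterior mode — the MAP estimate.

0.625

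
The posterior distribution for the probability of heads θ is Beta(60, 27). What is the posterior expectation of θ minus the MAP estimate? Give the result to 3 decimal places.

-0.004

Mode = (60−1)/(60+27−2) = 59/85 = 0.694.
Mean = 60/(60+27) = 60/87 = 0.690.
Difference = 0.690 − 0.694 = -0.004.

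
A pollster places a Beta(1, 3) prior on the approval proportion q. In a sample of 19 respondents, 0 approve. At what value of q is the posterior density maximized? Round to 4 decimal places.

0.0000

Posterior: Beta(1+0, 3+19) = Beta(1, 22).
Since α = 1 ≤ 1 and β > 1, the Beta density is monotone decreasing on [0,1]; the mode is at 0.
Mean = 1/(1+22) = 0.0435.
This is the posterior mode — the MAP estimate.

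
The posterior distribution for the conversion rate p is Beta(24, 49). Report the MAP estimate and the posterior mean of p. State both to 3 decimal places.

p_MAP = 0.324, E[p|data] = 0.329

Mode = (24−1)/(24+49−2) = 23/71 = 0.324.
Mean = 24/(24+49) = 24/73 = 0.329.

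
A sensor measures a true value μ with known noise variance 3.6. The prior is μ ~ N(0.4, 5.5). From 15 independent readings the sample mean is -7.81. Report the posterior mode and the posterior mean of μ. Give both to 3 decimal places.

μ_MAP = -7.467, E[μ|data] = -7.467

Posterior for μ is Normal. Precision-weighted mean: (1/5.5·0.4 + 15/3.6·-7.81) / (1/5.5 + 15/3.6) = -7.467.
A Normal posterior is symmetric, so mode = mean.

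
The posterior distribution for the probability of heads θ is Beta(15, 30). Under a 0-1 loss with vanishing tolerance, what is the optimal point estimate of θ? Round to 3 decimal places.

0.326

Mode = (15−1)/(15+30−2) = 14/43 = 0.326.
Mean = 15/(15+30) = 15/45 = 0.333.
This is the posterior mode — the MAP estimate.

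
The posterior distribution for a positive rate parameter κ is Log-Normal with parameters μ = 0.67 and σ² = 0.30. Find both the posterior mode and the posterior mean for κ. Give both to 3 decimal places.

κ_MAP = 1.448, E[κ|data] = 2.270

Mode = exp(μ − σ²) = exp(0.37) = 1.448.
Mean = exp(μ + σ²/2) = exp(0.820) = 2.270.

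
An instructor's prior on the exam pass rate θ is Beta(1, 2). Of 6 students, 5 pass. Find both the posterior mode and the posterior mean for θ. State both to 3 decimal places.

MAP = 0.714, posterior mean = 0.667

Posterior: Beta(1+5, 2+1) = Beta(6, 3).
Mode = (6−1)/(6+3−2) = 5/7 = 0.714.
Mean = 6/(6+3) = 6/9 = 0.667.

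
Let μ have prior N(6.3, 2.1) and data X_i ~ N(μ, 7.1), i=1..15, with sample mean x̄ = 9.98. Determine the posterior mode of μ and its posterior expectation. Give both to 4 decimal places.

Posterior for μ is Normal. Precision-weighted mean: (1/2.1·6.3 + 15/7.1·9.98) / (1/2.1 + 15/7.1) = 9.3031.
A Normal posterior is symmetric, so mode = mean.

μ_MAP = 9.3031, E[μ|data] = 9.3031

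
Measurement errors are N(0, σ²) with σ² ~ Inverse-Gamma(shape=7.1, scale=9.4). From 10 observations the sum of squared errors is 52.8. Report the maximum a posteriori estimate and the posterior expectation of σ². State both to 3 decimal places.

Posterior: Inverse-Gamma(shape = 7.1+10/2 = 12.1, scale = 9.4+52.8/2 = 35.8).
Mode = β/(α+1) = 35.8/13.1 = 2.733.
Mean = β/(α−1) = 35.8/11.1 = 3.225.

σ²_MAP = 2.733, E[σ²|data] = 3.225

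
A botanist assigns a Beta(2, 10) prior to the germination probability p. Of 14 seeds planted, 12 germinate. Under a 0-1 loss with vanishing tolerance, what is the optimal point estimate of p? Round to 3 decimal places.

Posterior: Beta(2+12, 10+2) = Beta(14, 12).
Mode = (14−1)/(14+12−2) = 13/24 = 0.542.
Mean = 14/(14+12) = 14/26 = 0.538.
This is the posterior mode — the MAP estimate.

0.542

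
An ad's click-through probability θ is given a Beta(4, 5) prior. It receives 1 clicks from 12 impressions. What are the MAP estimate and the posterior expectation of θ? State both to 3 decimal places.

MAP = 0.211, posterior mean = 0.238

Posterior: Beta(4+1, 5+11) = Beta(5, 16).
Mode = (5−1)/(5+16−2) = 4/19 = 0.211.
Mean = 5/(5+16) = 5/21 = 0.238.
The mean is pulled above the mode by the posterior's right skew.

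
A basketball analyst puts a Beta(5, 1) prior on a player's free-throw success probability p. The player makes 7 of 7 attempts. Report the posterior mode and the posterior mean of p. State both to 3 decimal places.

Posterior: Beta(5+7, 1+0) = Beta(12, 1).
Since β = 1 ≤ 1 and α > 1, the Beta density is monotone increasing on [0,1]; the mode is at 1.
Mean = 12/(12+1) = 0.923.

MAP = 1.000; posterior mean = 0.923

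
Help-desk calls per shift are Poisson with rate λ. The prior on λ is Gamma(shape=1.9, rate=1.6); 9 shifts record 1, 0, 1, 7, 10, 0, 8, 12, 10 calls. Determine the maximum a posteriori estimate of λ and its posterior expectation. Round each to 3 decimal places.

maximum a posteriori estimate = 4.708, posterior expectation = 4.802

Σ counts = 49. Posterior: Gamma(shape = 1.9+49 = 50.9, rate = 1.6+9 = 10.6).
Mode = (α−1)/β = 49.9/10.6 = 4.708.
Mean = α/β = 50.9/10.6 = 4.802.
The mean is pulled above the mode by the posterior's right skew.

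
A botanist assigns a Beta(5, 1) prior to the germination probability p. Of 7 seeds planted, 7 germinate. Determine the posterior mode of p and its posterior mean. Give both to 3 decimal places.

Posterior: Beta(5+7, 1+0) = Beta(12, 1).
Since β = 1 ≤ 1 and α > 1, the Beta density is monotone increasing on [0,1]; the mode is at 1.
Mean = 12/(12+1) = 0.923.
Left-skewed posterior ⇒ mean < mode.

MAP = 1.000; posterior mean = 0.923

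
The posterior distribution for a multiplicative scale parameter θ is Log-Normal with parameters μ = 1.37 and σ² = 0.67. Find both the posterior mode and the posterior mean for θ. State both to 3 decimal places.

posterior mode = 2.014, posterior mean = 5.501

Mode = exp(μ − σ²) = exp(0.70) = 2.014.
Mean = exp(μ + σ²/2) = exp(1.705) = 5.501.
The posterior is right-skewed, so the mean exceeds the mode.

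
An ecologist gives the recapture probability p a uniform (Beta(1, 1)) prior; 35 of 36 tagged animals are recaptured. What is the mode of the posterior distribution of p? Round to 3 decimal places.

Posterior: Beta(1+35, 1+1) = Beta(36, 2).
Mode = (36−1)/(36+2−2) = 35/36 = 0.972.
With a flat prior the MAP equals the MLE, 35/36.
Mean = 36/(36+2) = 36/38 = 0.947.
This is the posterior mode — the MAP estimate.

0.972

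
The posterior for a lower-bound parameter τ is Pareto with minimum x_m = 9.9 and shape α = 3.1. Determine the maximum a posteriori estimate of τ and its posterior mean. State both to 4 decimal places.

The Pareto density is strictly decreasing on [x_m, ∞), so the mode is x_m = 9.9000.
Mean = α·x_m/(α−1) = 3.1·9.9/2.1 = 14.6143.

τ_MAP = 9.9000, E[τ|data] = 14.6143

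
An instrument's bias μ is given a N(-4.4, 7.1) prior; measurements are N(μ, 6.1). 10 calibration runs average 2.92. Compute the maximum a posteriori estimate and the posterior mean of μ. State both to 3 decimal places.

μ_MAP = 2.341, E[μ|data] = 2.341

Posterior for μ is Normal. Precision-weighted mean: (1/7.1·-4.4 + 10/6.1·2.92) / (1/7.1 + 10/6.1) = 2.341.
A Normal posterior is symmetric, so mode = mean.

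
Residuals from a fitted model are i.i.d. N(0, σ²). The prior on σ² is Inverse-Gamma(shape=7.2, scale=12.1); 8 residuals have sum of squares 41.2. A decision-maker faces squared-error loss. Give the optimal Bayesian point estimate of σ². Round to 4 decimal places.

3.2059

Posterior: Inverse-Gamma(shape = 7.2+8/2 = 11.2, scale = 12.1+41.2/2 = 32.7).
Mode = β/(α+1) = 32.7/12.2 = 2.6803.
Mean = β/(α−1) = 32.7/10.2 = 3.2059.
Squared-error loss ⇒ the optimal estimator is the posterior mean.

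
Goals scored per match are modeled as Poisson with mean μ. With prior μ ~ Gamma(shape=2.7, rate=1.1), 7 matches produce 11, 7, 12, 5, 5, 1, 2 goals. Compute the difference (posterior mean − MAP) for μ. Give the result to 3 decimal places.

0.123

Σ counts = 43. Posterior: Gamma(shape = 2.7+43 = 45.7, rate = 1.1+7 = 8.1).
Mode = (α−1)/β = 44.7/8.1 = 5.519.
Mean = α/β = 45.7/8.1 = 5.642.
Difference = 5.642 − 5.519 = 0.123.
Mean > mode: the posterior has a right tail.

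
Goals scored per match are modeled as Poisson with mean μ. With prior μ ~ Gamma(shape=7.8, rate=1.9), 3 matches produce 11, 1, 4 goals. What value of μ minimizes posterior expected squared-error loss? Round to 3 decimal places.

4.857

Σ counts = 16. Posterior: Gamma(shape = 7.8+16 = 23.8, rate = 1.9+3 = 4.9).
Mode = (α−1)/β = 22.8/4.9 = 4.653.
Mean = α/β = 23.8/4.9 = 4.857.
Squared-error loss ⇒ the optimal estimator is the posterior mean.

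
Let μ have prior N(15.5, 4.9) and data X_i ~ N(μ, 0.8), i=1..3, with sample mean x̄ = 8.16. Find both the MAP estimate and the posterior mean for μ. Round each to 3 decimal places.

MAP: 8.539. Posterior mean: 8.539.

Posterior for μ is Normal. Precision-weighted mean: (1/4.9·15.5 + 3/0.8·8.16) / (1/4.9 + 3/0.8) = 8.539.
A Normal posterior is symmetric, so mode = mean.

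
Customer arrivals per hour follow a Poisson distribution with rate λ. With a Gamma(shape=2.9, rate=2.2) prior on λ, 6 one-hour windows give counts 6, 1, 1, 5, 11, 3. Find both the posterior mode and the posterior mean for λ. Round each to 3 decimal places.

Σ counts = 27. Posterior: Gamma(shape = 2.9+27 = 29.9, rate = 2.2+6 = 8.2).
Mode = (α−1)/β = 28.9/8.2 = 3.524.
Mean = α/β = 29.9/8.2 = 3.646.

λ_MAP = 3.524, E[λ|data] = 3.646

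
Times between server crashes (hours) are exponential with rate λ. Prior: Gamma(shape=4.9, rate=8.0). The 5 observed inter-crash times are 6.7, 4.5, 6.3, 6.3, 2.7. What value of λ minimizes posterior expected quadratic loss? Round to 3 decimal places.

Σ times = 26.5. Posterior: Gamma(shape = 4.9+5 = 9.9, rate = 8.0+26.5 = 34.5).
Mode = (α−1)/β = 8.9/34.5 = 0.258.
Mean = α/β = 9.9/34.5 = 0.287.
Quadratic loss ⇒ the optimal estimator is the posterior mean.

0.287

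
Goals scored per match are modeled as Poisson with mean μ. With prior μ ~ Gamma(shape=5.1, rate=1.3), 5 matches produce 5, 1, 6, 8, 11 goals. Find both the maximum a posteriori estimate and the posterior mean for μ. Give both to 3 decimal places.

Σ counts = 31. Posterior: Gamma(shape = 5.1+31 = 36.1, rate = 1.3+5 = 6.3).
Mode = (α−1)/β = 35.1/6.3 = 5.571.
Mean = α/β = 36.1/6.3 = 5.730.

maximum a posteriori estimate = 5.571, posterior mean = 5.730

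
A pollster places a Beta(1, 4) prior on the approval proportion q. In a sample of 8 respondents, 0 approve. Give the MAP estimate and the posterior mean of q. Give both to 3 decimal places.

Posterior: Beta(1+0, 4+8) = Beta(1, 12).
Since α = 1 ≤ 1 and β > 1, the Beta density is monotone decreasing on [0,1]; the mode is at 0.
Mean = 1/(1+12) = 0.077.

MAP: 0.000. Posterior mean: 0.077.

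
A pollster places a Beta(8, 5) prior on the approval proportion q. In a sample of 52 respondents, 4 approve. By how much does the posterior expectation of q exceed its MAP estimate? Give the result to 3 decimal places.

0.010

Posterior: Beta(8+4, 5+48) = Beta(12, 53).
Mode = (12−1)/(12+53−2) = 11/63 = 0.175.
Mean = 12/(12+53) = 12/65 = 0.185.
Difference = 0.185 − 0.175 = 0.010.
Right-skewed posterior ⇒ mode < mean.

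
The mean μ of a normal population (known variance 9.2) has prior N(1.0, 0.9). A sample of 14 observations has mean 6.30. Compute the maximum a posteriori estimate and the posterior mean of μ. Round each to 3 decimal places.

maximum a posteriori estimate = 4.063, posterior mean = 4.063

Posterior for μ is Normal. Precision-weighted mean: (1/0.9·1.0 + 14/9.2·6.30) / (1/0.9 + 14/9.2) = 4.063.
A Normal posterior is symmetric, so mode = mean.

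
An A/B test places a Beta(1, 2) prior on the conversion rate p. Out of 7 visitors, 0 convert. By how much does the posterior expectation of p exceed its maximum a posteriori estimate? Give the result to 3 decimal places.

0.100

Posterior: Beta(1+0, 2+7) = Beta(1, 9).
Since α = 1 ≤ 1 and β > 1, the Beta density is monotone decreasing on [0,1]; the mode is at 0.
Mean = 1/(1+9) = 0.100.
Difference = 0.100 − 0.000 = 0.100.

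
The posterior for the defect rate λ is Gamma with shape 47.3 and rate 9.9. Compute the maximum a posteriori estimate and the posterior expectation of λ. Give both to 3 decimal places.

Mode = (α−1)/β = 46.3/9.9 = 4.677.
Mean = α/β = 47.3/9.9 = 4.778.

MAP = 4.677, posterior mean = 4.778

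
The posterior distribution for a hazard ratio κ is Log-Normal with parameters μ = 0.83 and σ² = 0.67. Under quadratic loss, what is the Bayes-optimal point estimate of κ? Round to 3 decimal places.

3.206

Mode = exp(μ − σ²) = exp(0.16) = 1.174.
Mean = exp(μ + σ²/2) = exp(1.165) = 3.206.
Quadratic loss ⇒ the optimal estimator is the posterior mean.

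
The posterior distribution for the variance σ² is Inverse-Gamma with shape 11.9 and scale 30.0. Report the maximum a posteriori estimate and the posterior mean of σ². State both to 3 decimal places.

Mode = β/(α+1) = 30.0/12.9 = 2.326.
Mean = β/(α−1) = 30.0/10.9 = 2.752.

MAP: 2.326. Posterior mean: 2.752.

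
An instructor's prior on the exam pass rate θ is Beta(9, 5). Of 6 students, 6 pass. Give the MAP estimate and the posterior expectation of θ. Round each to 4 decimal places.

Posterior: Beta(9+6, 5+0) = Beta(15, 5).
Mode = (15−1)/(15+5−2) = 14/18 = 0.7778.
Mean = 15/(15+5) = 15/20 = 0.7500.

MAP estimate = 0.7778, posterior expectation = 0.7500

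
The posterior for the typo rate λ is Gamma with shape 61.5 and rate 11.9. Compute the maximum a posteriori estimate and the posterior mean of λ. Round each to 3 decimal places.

Mode = (α−1)/β = 60.5/11.9 = 5.084.
Mean = α/β = 61.5/11.9 = 5.168.

λ_MAP = 5.084, E[λ|data] = 5.168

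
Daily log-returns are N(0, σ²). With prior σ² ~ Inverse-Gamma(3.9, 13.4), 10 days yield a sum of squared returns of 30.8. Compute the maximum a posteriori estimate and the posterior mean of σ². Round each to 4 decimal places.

MAP = 2.9091, posterior mean = 3.6456

Posterior: Inverse-Gamma(shape = 3.9+10/2 = 8.9, scale = 13.4+30.8/2 = 28.8).
Mode = β/(α+1) = 28.8/9.9 = 2.9091.
Mean = β/(α−1) = 28.8/7.9 = 3.6456.
Mean > mode: the posterior has a right tail.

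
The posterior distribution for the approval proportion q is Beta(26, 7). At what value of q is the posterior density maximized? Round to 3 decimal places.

0.806

Mode = (26−1)/(26+7−2) = 25/31 = 0.806.
Mean = 26/(26+7) = 26/33 = 0.788.
This is the posterior mode — the MAP estimate.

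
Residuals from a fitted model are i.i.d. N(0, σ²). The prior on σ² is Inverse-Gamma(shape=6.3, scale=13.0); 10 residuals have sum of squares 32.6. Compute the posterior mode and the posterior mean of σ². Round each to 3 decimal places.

Posterior: Inverse-Gamma(shape = 6.3+10/2 = 11.3, scale = 13.0+32.6/2 = 29.3).
Mode = β/(α+1) = 29.3/12.3 = 2.382.
Mean = β/(α−1) = 29.3/10.3 = 2.845.
The mean is pulled above the mode by the posterior's right skew.

posterior mode = 2.382, posterior mean = 2.845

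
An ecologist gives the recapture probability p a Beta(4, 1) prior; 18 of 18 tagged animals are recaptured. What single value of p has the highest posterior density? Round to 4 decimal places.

Posterior: Beta(4+18, 1+0) = Beta(22, 1).
Since β = 1 ≤ 1 and α > 1, the Beta density is monotone increasing on [0,1]; the mode is at 1.
Mean = 22/(22+1) = 0.9565.
This is the posterior mode — the MAP estimate.

1.0000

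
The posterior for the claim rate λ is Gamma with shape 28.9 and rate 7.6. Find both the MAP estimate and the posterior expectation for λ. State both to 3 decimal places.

Mode = (α−1)/β = 27.9/7.6 = 3.671.
Mean = α/β = 28.9/7.6 = 3.803.
The mean is pulled above the mode by the posterior's right skew.

MAP: 3.671. Posterior mean: 3.803.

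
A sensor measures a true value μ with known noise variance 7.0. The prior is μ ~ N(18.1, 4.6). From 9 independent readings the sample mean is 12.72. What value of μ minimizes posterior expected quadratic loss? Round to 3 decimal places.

Posterior for μ is Normal. Precision-weighted mean: (1/4.6·18.1 + 9/7.0·12.72) / (1/4.6 + 9/7.0) = 13.498.
A Normal posterior is symmetric, so mode = mean.
Quadratic loss ⇒ the optimal estimator is the posterior mean.

13.498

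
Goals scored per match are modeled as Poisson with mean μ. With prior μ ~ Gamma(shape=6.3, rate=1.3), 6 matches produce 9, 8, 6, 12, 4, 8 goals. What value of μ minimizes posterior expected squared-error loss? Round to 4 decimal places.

7.3014

Σ counts = 47. Posterior: Gamma(shape = 6.3+47 = 53.3, rate = 1.3+6 = 7.3).
Mode = (α−1)/β = 52.3/7.3 = 7.1644.
Mean = α/β = 53.3/7.3 = 7.3014.
Squared-error loss ⇒ the optimal estimator is the posterior mean.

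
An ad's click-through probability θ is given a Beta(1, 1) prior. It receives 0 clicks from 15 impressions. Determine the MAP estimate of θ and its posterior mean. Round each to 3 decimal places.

Posterior: Beta(1+0, 1+15) = Beta(1, 16).
Since α = 1 ≤ 1 and β > 1, the Beta density is monotone decreasing on [0,1]; the mode is at 0.
Mean = 1/(1+16) = 0.059.
Mean > mode: the posterior has a right tail.

MAP = 0.000; posterior mean = 0.059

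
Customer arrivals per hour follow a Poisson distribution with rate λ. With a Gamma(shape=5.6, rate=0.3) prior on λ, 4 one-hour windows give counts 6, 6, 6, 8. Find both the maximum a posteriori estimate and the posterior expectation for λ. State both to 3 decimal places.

MAP: 7.116. Posterior mean: 7.349.

Σ counts = 26. Posterior: Gamma(shape = 5.6+26 = 31.6, rate = 0.3+4 = 4.3).
Mode = (α−1)/β = 30.6/4.3 = 7.116.
Mean = α/β = 31.6/4.3 = 7.349.
The mean is pulled above the mode by the posterior's right skew.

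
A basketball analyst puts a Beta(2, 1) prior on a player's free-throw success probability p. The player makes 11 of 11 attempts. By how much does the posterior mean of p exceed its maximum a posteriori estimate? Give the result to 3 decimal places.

-0.071

Posterior: Beta(2+11, 1+0) = Beta(13, 1).
Since β = 1 ≤ 1 and α > 1, the Beta density is monotone increasing on [0,1]; the mode is at 1.
Mean = 13/(13+1) = 0.929.
Difference = 0.929 − 1.000 = -0.071.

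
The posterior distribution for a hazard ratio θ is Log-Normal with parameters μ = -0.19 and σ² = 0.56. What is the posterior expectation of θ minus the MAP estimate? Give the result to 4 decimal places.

0.6218

Mode = exp(μ − σ²) = exp(-0.75) = 0.4724.
Mean = exp(μ + σ²/2) = exp(0.090) = 1.0942.
Difference = 1.0942 − 0.4724 = 0.6218.
Right-skewed posterior ⇒ mode < mean.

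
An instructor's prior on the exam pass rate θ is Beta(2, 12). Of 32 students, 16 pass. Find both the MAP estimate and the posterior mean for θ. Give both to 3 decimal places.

Posterior: Beta(2+16, 12+16) = Beta(18, 28).
Mode = (18−1)/(18+28−2) = 17/44 = 0.386.
Mean = 18/(18+28) = 18/46 = 0.391.

MAP: 0.386. Posterior mean: 0.391.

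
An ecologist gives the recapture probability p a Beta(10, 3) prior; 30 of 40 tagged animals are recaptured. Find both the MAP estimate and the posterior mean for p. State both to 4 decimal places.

MAP: 0.7647. Posterior mean: 0.7547.

Posterior: Beta(10+30, 3+10) = Beta(40, 13).
Mode = (40−1)/(40+13−2) = 39/51 = 0.7647.
Mean = 40/(40+13) = 40/53 = 0.7547.
Mode > mean: the posterior has a left tail.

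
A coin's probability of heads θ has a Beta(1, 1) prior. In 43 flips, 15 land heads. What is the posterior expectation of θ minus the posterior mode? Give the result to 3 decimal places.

0.007

Posterior: Beta(1+15, 1+28) = Beta(16, 29).
Mode = (16−1)/(16+29−2) = 15/43 = 0.349.
Mean = 16/(16+29) = 16/45 = 0.356.
Difference = 0.356 − 0.349 = 0.007.
Right-skewed posterior ⇒ mode < mean.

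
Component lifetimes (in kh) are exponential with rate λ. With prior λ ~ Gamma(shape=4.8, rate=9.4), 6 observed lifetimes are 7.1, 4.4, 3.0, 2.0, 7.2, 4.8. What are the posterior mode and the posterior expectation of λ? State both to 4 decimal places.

Σ times = 28.5. Posterior: Gamma(shape = 4.8+6 = 10.8, rate = 9.4+28.5 = 37.9).
Mode = (α−1)/β = 9.8/37.9 = 0.2586.
Mean = α/β = 10.8/37.9 = 0.2850.
Right-skewed posterior ⇒ mode < mean.

posterior mode = 0.2586, posterior expectation = 0.2850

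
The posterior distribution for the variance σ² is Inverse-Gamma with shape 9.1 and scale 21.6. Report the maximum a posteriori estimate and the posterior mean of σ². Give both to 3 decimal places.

σ²_MAP = 2.139, E[σ²|data] = 2.667

Mode = β/(α+1) = 21.6/10.1 = 2.139.
Mean = β/(α−1) = 21.6/8.1 = 2.667.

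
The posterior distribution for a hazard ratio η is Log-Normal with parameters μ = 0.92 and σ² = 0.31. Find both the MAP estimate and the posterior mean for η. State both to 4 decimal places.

Mode = exp(μ − σ²) = exp(0.61) = 1.8404.
Mean = exp(μ + σ²/2) = exp(1.075) = 2.9300.
The mean is pulled above the mode by the posterior's right skew.

MAP: 1.8404. Posterior mean: 2.9300.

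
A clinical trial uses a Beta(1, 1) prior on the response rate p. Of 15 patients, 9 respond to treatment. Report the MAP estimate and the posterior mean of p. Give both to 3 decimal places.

Posterior: Beta(1+9, 1+6) = Beta(10, 7).
Mode = (10−1)/(10+7−2) = 9/15 = 0.600.
With a flat prior the MAP equals the MLE, 9/15.
Mean = 10/(10+7) = 10/17 = 0.588.

MAP: 0.600. Posterior mean: 0.588.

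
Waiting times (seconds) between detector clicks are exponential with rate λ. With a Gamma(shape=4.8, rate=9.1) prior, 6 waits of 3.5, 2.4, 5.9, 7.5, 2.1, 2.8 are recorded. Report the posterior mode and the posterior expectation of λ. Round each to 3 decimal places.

Σ times = 24.2. Posterior: Gamma(shape = 4.8+6 = 10.8, rate = 9.1+24.2 = 33.3).
Mode = (α−1)/β = 9.8/33.3 = 0.294.
Mean = α/β = 10.8/33.3 = 0.324.
Right-skewed posterior ⇒ mode < mean.

λ_MAP = 0.294, E[λ|data] = 0.324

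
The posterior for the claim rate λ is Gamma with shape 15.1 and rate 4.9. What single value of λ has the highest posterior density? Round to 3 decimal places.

Mode = (α−1)/β = 14.1/4.9 = 2.878.
Mean = α/β = 15.1/4.9 = 3.082.
This is the posterior mode — the MAP estimate.

2.878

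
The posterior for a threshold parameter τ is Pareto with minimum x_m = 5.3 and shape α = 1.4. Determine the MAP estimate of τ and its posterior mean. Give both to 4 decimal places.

τ_MAP = 5.3000, E[τ|data] = 18.5500

The Pareto density is strictly decreasing on [x_m, ∞), so the mode is x_m = 5.3000.
Mean = α·x_m/(α−1) = 1.4·5.3/0.4 = 18.5500.
The posterior is right-skewed, so the mean exceeds the mode.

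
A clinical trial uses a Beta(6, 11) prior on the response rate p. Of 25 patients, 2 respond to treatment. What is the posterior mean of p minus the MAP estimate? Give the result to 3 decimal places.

Posterior: Beta(6+2, 11+23) = Beta(8, 34).
Mode = (8−1)/(8+34−2) = 7/40 = 0.175.
Mean = 8/(8+34) = 8/42 = 0.190.
Difference = 0.190 − 0.175 = 0.015.

0.015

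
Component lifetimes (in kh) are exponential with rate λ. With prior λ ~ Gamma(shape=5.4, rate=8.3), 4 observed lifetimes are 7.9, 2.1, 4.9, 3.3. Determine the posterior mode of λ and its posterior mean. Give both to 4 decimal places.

Σ times = 18.2. Posterior: Gamma(shape = 5.4+4 = 9.4, rate = 8.3+18.2 = 26.5).
Mode = (α−1)/β = 8.4/26.5 = 0.3170.
Mean = α/β = 9.4/26.5 = 0.3547.

posterior mode = 0.3170, posterior mean = 0.3547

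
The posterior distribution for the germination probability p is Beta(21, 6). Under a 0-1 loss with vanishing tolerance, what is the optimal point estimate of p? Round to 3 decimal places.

0.800

Mode = (21−1)/(21+6−2) = 20/25 = 0.800.
Mean = 21/(21+6) = 21/27 = 0.778.
This is the posterior mode — the MAP estimate.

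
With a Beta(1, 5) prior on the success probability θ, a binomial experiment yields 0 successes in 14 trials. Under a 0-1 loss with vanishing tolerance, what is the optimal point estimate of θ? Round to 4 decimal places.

0.0000

Posterior: Beta(1+0, 5+14) = Beta(1, 19).
Since α = 1 ≤ 1 and β > 1, the Beta density is monotone decreasing on [0,1]; the mode is at 0.
Mean = 1/(1+19) = 0.0500.
This is the posterior mode — the MAP estimate.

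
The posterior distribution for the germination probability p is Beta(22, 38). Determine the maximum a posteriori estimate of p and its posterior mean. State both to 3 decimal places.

Mode = (22−1)/(22+38−2) = 21/58 = 0.362.
Mean = 22/(22+38) = 22/60 = 0.367.
Right-skewed posterior ⇒ mode < mean.

MAP = 0.362, posterior mean = 0.367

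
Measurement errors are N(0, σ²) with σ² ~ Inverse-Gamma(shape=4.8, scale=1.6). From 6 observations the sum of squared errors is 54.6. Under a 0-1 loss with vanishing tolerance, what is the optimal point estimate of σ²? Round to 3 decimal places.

3.284

Posterior: Inverse-Gamma(shape = 4.8+6/2 = 7.8, scale = 1.6+54.6/2 = 28.9).
Mode = β/(α+1) = 28.9/8.8 = 3.284.
Mean = β/(α−1) = 28.9/6.8 = 4.250.
This is the posterior mode — the MAP estimate.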